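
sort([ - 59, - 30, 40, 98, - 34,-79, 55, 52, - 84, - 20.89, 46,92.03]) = [ -84, - 79, - 59, - 34, - 30, - 20.89,40,46,52, 55,92.03, 98]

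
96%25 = 21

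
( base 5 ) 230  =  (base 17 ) 3e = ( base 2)1000001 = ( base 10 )65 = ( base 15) 45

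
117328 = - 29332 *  (-4)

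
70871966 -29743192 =41128774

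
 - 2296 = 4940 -7236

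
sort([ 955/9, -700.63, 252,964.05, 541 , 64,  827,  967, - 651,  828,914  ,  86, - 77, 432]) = [ - 700.63, - 651, - 77 , 64,86,  955/9,252, 432, 541,827, 828, 914, 964.05,967]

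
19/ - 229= -1 + 210/229 = -  0.08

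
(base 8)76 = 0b111110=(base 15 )42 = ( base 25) 2C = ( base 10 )62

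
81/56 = 81/56 = 1.45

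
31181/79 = 31181/79 = 394.70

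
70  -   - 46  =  116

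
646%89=23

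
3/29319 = 1/9773 = 0.00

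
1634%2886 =1634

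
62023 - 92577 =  - 30554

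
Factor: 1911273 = 3^1*7^1*13^1 * 7001^1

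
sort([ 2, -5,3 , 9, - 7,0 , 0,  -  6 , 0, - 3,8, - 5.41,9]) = [ - 7 , - 6, - 5.41,-5,  -  3,0, 0, 0 , 2 , 3, 8,9 , 9 ]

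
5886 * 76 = 447336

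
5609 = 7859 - 2250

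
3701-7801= -4100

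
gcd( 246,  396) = 6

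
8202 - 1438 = 6764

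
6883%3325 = 233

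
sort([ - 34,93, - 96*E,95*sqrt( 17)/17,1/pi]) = [ - 96*E,-34,1/pi,95*sqrt ( 17) /17,93] 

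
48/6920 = 6/865 = 0.01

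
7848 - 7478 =370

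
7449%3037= 1375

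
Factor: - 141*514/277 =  - 72474/277=- 2^1*3^1*47^1 * 257^1*277^( - 1)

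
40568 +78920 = 119488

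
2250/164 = 1125/82=13.72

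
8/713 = 8/713 = 0.01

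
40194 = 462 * 87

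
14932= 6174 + 8758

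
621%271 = 79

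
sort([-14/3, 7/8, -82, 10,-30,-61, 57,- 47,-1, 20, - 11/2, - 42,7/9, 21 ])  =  [-82,- 61,-47,-42,-30, - 11/2 ,-14/3, - 1,7/9, 7/8, 10,  20, 21 , 57 ] 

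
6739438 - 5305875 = 1433563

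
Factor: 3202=2^1*1601^1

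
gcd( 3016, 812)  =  116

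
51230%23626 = 3978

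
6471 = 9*719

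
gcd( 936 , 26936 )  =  104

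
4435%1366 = 337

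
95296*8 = 762368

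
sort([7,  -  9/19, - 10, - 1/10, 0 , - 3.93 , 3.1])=[ - 10, - 3.93, - 9/19, - 1/10, 0,3.1,  7 ] 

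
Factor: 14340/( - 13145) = -2^2*3^1*11^ ( - 1 )=- 12/11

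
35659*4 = 142636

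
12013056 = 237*50688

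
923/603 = 1 + 320/603 = 1.53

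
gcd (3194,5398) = 2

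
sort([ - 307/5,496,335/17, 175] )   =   [ - 307/5,  335/17, 175,  496] 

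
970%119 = 18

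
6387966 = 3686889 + 2701077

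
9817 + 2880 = 12697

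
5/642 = 5/642 = 0.01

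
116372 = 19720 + 96652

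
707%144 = 131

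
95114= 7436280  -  7341166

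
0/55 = 0  =  0.00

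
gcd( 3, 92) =1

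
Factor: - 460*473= - 217580= - 2^2*5^1*11^1*23^1*43^1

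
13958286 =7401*1886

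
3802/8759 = 3802/8759 = 0.43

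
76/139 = 76/139 = 0.55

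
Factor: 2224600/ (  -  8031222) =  -2^2 * 3^(  -  2)*5^2 * 7^2*227^1*446179^( -1) = - 1112300/4015611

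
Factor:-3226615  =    -  5^1 * 7^1*92189^1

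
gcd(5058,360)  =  18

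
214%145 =69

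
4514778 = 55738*81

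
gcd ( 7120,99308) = 4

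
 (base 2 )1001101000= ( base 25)og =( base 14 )320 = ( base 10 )616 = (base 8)1150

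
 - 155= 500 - 655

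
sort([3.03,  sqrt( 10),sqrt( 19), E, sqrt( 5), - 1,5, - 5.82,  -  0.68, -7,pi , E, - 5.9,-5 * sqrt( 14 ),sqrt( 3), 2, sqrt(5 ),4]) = [ - 5 * sqrt ( 14), - 7, - 5.9, - 5.82, - 1, - 0.68,  sqrt( 3 ),  2, sqrt( 5), sqrt( 5),E,E,3.03,pi,sqrt( 10), 4, sqrt (19),5]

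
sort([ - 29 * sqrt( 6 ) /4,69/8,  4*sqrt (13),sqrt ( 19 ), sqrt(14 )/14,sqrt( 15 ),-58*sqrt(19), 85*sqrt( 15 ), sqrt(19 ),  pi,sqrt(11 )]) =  [ - 58*sqrt(19 ), - 29*sqrt(6) /4,sqrt( 14 ) /14, pi, sqrt( 11), sqrt( 15 ), sqrt(19 ),  sqrt ( 19), 69/8, 4 * sqrt( 13), 85*sqrt(15 )]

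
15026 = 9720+5306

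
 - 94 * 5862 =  - 551028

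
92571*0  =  0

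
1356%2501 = 1356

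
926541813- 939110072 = - 12568259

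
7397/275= 7397/275 = 26.90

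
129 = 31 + 98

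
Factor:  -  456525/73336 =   -  2^( - 3 )*3^2*5^2*89^( -1)*103^( - 1 )*2029^1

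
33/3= 11 = 11.00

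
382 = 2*191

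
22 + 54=76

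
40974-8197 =32777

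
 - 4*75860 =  - 303440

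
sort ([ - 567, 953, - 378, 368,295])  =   [ - 567, - 378,295, 368, 953]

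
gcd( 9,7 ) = 1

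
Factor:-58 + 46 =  - 12 = -2^2*3^1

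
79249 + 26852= 106101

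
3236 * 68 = 220048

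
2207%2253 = 2207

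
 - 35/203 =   -  5/29 = - 0.17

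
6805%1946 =967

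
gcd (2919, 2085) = 417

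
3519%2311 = 1208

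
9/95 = 9/95 = 0.09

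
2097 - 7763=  - 5666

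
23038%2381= 1609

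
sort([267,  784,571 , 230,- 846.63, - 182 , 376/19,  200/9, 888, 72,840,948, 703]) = [ - 846.63, - 182, 376/19,  200/9, 72, 230 , 267,571, 703,784,840,888,948]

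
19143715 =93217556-74073841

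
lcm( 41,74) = 3034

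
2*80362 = 160724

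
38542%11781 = 3199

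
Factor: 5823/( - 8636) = -2^( - 2 )*3^2*17^(-1)*127^( - 1 )*647^1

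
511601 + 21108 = 532709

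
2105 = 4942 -2837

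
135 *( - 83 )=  - 11205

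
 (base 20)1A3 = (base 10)603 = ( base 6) 2443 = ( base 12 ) 423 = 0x25b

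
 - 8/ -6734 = 4/3367=0.00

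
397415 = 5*79483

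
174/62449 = 174/62449 = 0.00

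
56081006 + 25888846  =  81969852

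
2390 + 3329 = 5719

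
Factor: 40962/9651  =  2^1*3217^(-1)*6827^1= 13654/3217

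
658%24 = 10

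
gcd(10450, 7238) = 22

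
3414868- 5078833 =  - 1663965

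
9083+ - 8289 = 794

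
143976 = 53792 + 90184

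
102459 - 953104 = - 850645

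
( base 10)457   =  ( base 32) e9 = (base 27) GP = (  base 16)1C9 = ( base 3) 121221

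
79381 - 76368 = 3013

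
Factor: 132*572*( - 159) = - 2^4 * 3^2*11^2*13^1*53^1 =- 12005136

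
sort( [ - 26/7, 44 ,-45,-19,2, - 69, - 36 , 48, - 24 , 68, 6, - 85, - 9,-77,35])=[-85, - 77,-69,-45,- 36, - 24, -19, - 9,  -  26/7,2, 6,35, 44,48,68]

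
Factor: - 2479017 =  - 3^1 * 826339^1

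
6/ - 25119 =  - 2/8373 = -0.00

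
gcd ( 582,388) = 194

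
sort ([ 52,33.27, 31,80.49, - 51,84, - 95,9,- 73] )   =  [ -95 , - 73, - 51, 9,31, 33.27,52, 80.49,84] 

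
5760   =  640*9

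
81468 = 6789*12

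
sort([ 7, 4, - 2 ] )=[ - 2, 4 , 7]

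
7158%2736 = 1686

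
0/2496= 0 = 0.00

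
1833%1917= 1833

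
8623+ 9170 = 17793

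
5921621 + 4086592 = 10008213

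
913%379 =155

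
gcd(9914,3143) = 1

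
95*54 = 5130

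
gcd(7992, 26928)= 72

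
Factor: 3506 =2^1 * 1753^1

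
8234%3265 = 1704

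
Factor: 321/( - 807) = - 107^1*269^(  -  1) = - 107/269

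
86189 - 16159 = 70030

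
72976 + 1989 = 74965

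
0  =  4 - 4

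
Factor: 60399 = 3^3*2237^1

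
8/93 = 8/93 = 0.09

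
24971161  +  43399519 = 68370680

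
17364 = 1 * 17364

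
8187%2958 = 2271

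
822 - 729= 93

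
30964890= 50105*618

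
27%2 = 1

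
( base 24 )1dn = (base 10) 911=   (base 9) 1222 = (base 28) 14f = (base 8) 1617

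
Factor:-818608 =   -  2^4 * 7^1*7309^1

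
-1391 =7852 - 9243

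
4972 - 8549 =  - 3577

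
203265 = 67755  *3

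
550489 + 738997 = 1289486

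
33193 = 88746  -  55553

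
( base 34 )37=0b1101101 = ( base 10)109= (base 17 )67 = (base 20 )59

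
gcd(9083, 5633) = 1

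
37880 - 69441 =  - 31561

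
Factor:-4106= - 2^1*2053^1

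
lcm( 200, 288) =7200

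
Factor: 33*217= 3^1*7^1*11^1*31^1=7161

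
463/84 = 5  +  43/84  =  5.51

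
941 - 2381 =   -  1440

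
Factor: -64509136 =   -  2^4  *4031821^1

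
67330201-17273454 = 50056747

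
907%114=109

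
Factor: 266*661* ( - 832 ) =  - 146287232 = -2^7*7^1* 13^1*19^1*661^1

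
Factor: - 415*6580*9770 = -2^3*5^3*7^1*47^1*83^1*977^1 = -  26678939000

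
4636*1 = 4636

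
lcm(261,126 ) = 3654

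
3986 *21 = 83706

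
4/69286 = 2/34643=0.00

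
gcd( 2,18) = 2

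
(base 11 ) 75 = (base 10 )82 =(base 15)57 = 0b1010010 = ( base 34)2e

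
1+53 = 54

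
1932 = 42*46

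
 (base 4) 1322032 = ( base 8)17216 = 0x1e8e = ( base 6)100114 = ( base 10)7822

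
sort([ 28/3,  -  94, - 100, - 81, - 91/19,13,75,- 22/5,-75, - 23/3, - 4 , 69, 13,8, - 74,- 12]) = [ - 100, - 94, - 81,  -  75, - 74, - 12,-23/3, - 91/19, - 22/5,  -  4,8, 28/3 , 13,13,69,75] 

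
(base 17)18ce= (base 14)29D9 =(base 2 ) 1110100010011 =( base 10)7443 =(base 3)101012200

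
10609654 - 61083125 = - 50473471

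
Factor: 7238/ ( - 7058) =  - 7^1 * 11^1*47^1*3529^(-1) =-  3619/3529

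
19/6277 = 19/6277 = 0.00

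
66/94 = 33/47= 0.70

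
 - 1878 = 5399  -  7277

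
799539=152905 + 646634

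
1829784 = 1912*957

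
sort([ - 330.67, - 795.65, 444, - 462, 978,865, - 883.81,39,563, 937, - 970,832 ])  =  [ - 970, - 883.81 , - 795.65, - 462, - 330.67, 39, 444,  563, 832, 865,  937,978]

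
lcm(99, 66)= 198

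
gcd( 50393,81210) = 1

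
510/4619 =510/4619 = 0.11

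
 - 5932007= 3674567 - 9606574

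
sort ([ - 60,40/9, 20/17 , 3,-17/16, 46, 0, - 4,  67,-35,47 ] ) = [ - 60,-35, - 4, - 17/16,0,20/17,3, 40/9, 46,  47, 67]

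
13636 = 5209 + 8427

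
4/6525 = 4/6525 = 0.00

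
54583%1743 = 550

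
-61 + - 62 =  - 123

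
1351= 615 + 736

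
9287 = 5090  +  4197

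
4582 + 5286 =9868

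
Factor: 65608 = 2^3 * 59^1*139^1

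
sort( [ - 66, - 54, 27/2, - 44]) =[ - 66, - 54, - 44,27/2 ]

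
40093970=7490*5353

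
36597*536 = 19615992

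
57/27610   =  57/27610 = 0.00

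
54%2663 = 54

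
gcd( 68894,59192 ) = 98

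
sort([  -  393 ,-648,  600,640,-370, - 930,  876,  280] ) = [ - 930,- 648, - 393, - 370, 280, 600, 640, 876]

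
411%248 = 163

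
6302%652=434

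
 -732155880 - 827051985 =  - 1559207865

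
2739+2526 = 5265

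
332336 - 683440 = - 351104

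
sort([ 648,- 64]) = [ - 64,648 ]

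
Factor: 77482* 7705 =2^1*5^1*19^1*23^1 *67^1*2039^1 = 596998810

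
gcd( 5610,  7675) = 5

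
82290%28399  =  25492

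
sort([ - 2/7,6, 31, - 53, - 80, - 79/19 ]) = [ - 80,-53, - 79/19, - 2/7,6,31 ] 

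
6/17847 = 2/5949 =0.00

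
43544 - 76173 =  - 32629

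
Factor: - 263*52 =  - 2^2*13^1*263^1 = - 13676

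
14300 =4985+9315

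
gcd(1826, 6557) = 83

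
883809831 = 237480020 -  - 646329811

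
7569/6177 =1+ 16/71 = 1.23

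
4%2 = 0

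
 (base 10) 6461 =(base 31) 6md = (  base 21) ede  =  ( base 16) 193D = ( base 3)22212022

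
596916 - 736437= -139521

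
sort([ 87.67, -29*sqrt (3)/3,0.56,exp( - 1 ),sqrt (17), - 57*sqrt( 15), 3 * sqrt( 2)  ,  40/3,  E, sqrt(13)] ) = [ - 57 * sqrt( 15 ), - 29 *sqrt(3)/3, exp( - 1),0.56,E,sqrt(13 ),sqrt(17 ),3 * sqrt( 2),40/3,87.67]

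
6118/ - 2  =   - 3059  +  0/1 =- 3059.00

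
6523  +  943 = 7466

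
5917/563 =5917/563 = 10.51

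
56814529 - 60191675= - 3377146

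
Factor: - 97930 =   -  2^1*5^1*7^1 * 1399^1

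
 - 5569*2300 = -12808700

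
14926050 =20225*738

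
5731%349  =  147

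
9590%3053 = 431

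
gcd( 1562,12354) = 142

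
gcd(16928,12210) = 2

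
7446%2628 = 2190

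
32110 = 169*190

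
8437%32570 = 8437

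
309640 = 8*38705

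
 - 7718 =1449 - 9167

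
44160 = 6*7360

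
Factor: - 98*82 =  - 2^2*7^2*41^1 = - 8036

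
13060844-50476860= - 37416016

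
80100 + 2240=82340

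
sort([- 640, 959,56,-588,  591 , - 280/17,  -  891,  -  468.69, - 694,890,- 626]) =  [-891, - 694,-640, - 626 , - 588, - 468.69  ,-280/17 , 56,  591, 890, 959 ]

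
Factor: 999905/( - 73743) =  - 3^( - 1)*5^1*31^1*47^(-1)*523^(-1)*6451^1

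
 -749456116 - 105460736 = -854916852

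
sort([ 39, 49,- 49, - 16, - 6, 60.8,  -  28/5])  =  [ -49,  -  16, - 6,- 28/5, 39, 49, 60.8]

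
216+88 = 304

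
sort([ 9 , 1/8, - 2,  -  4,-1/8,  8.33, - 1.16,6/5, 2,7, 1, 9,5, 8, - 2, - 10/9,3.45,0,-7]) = [ - 7 , - 4,- 2, - 2,-1.16,-10/9, - 1/8,0, 1/8,1, 6/5, 2,3.45, 5, 7, 8 , 8.33, 9, 9]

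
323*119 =38437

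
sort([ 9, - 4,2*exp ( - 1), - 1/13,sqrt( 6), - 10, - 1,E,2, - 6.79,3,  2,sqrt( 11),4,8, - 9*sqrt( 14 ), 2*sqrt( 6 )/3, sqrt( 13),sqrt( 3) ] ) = [ - 9 * sqrt(14),-10, - 6.79,-4,  -  1, - 1/13,2 *exp( - 1 ),2*sqrt(6)/3,  sqrt ( 3 ),2, 2,sqrt(6), E,3,sqrt( 11),sqrt( 13 ),4, 8,9 ] 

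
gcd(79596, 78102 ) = 18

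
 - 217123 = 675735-892858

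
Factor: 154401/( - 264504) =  - 481/824= - 2^( - 3)*13^1 *37^1*103^( - 1 )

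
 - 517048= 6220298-6737346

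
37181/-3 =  - 12394 + 1/3 = -  12393.67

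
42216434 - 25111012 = 17105422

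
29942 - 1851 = 28091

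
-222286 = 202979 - 425265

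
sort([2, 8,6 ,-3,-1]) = [ - 3, - 1,2,6, 8 ]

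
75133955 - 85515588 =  - 10381633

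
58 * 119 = 6902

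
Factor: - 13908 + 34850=2^1*37^1*283^1 = 20942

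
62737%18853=6178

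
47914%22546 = 2822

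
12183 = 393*31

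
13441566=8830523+4611043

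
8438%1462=1128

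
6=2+4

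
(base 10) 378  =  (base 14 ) 1d0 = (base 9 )460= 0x17a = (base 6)1430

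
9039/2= 4519 + 1/2=4519.50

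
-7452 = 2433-9885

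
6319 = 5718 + 601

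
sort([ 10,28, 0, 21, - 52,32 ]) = [ - 52,0,10,21,28,32 ] 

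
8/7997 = 8/7997 = 0.00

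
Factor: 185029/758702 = 2^(  -  1)*7^(-1) * 13^1*43^1*331^1*54193^( - 1 ) 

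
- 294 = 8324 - 8618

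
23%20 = 3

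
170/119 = 10/7 = 1.43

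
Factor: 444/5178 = 74/863 = 2^1*37^1 * 863^ (-1)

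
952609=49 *19441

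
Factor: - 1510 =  - 2^1*5^1*151^1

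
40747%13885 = 12977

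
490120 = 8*61265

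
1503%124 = 15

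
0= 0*3159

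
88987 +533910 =622897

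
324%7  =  2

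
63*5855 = 368865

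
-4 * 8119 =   -  32476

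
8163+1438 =9601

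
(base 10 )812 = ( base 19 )24E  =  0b1100101100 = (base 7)2240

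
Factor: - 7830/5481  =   - 2^1*5^1*7^( - 1) = - 10/7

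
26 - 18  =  8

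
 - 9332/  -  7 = 9332/7 = 1333.14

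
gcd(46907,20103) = 6701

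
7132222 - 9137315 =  - 2005093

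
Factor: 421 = 421^1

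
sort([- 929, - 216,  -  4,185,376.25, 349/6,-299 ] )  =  [ - 929, - 299, - 216, - 4,  349/6, 185,  376.25 ]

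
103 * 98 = 10094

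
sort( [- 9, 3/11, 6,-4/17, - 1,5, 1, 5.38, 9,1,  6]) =[ -9 , -1, - 4/17,3/11,1,1, 5,5.38,  6,6,9] 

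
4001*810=3240810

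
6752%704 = 416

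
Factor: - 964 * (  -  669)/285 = 2^2*5^(-1 )*19^ ( - 1 )*223^1* 241^1 = 214972/95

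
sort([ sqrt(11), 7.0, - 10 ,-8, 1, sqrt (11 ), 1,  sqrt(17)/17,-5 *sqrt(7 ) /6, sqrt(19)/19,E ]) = [ - 10, - 8, - 5*sqrt ( 7)/6, sqrt (19 )/19,sqrt ( 17) /17, 1,1,E,sqrt(11), sqrt( 11 ), 7.0]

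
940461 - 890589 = 49872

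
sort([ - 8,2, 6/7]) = [-8,6/7, 2 ]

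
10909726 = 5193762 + 5715964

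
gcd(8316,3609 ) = 9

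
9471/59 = 160 + 31/59 = 160.53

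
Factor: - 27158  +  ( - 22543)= - 49701=   - 3^1*16567^1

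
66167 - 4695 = 61472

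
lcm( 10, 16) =80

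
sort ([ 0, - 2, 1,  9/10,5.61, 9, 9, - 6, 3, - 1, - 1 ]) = [ - 6, - 2 , - 1  , - 1,0,9/10, 1,3,5.61,9  ,  9] 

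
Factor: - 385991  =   - 385991^1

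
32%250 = 32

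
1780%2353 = 1780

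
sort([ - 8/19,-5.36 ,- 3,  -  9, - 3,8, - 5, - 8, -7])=[ - 9, - 8, - 7, - 5.36, - 5, - 3, - 3, - 8/19 , 8 ]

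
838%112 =54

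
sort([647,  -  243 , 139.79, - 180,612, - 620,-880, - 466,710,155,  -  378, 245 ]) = [ - 880,  -  620,  -  466, - 378, - 243, - 180, 139.79, 155, 245,612,647  ,  710]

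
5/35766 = 5/35766 = 0.00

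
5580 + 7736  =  13316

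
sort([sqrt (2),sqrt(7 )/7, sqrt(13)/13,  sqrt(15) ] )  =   [sqrt(13 ) /13, sqrt( 7)/7, sqrt ( 2), sqrt (15)] 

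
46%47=46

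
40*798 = 31920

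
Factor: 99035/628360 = 2^( - 3 )*23^( - 1 )*29^1 = 29/184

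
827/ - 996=-1+169/996 = - 0.83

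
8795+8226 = 17021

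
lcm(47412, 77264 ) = 2086128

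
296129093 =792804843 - 496675750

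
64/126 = 32/63  =  0.51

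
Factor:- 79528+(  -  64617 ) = -5^1*127^1*227^1 = - 144145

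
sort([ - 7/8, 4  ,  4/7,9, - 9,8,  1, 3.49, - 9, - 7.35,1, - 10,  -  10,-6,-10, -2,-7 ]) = [-10,-10 , - 10, - 9 , - 9,-7.35,-7  ,-6,-2, - 7/8, 4/7,1, 1,3.49,4, 8,9 ]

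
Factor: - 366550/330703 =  - 2^1*5^2*7331^1*330703^ ( - 1)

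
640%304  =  32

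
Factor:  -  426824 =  - 2^3*53353^1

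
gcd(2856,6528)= 408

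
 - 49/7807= -49/7807 = -0.01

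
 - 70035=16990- 87025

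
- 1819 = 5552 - 7371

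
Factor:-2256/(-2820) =2^2*5^(- 1)  =  4/5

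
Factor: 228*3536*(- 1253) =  - 1010178624 = -  2^6*3^1*7^1*13^1*17^1*19^1*179^1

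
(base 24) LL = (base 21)140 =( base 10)525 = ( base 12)379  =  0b1000001101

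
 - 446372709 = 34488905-480861614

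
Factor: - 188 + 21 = - 167^1  =  - 167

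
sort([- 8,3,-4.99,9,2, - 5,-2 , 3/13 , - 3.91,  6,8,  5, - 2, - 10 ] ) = [  -  10, - 8, - 5, - 4.99, - 3.91 , - 2,  -  2,3/13,2,3, 5,6,8, 9] 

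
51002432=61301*832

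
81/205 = 81/205 = 0.40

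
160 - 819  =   - 659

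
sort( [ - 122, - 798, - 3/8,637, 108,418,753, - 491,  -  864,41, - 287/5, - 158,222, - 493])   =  [-864, - 798, - 493, - 491, - 158, - 122, - 287/5, - 3/8,41,108,222,418,637,753] 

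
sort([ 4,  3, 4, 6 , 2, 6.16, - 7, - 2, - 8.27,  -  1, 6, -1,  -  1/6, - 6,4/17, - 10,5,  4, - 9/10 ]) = [ - 10, - 8.27, - 7, - 6, - 2, - 1, - 1, - 9/10, -1/6,4/17 , 2,3,  4,4, 4, 5,6,6,  6.16]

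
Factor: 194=2^1 * 97^1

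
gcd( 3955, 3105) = 5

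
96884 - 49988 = 46896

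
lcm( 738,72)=2952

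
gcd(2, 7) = 1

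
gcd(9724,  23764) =52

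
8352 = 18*464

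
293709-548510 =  - 254801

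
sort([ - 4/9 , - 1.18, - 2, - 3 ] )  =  [ - 3,  -  2 , - 1.18, - 4/9 ]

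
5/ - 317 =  - 1+312/317 = - 0.02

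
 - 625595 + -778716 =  - 1404311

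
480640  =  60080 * 8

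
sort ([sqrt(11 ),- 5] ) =[-5, sqrt ( 11) ] 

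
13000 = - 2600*( - 5) 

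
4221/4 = 4221/4  =  1055.25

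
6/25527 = 2/8509 = 0.00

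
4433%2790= 1643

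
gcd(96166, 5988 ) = 2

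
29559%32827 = 29559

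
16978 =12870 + 4108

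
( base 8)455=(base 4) 10231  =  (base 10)301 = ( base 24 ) cd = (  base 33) 94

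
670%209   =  43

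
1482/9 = 164 + 2/3 = 164.67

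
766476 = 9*85164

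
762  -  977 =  - 215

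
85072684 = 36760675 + 48312009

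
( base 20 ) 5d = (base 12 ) 95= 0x71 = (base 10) 113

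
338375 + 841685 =1180060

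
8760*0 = 0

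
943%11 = 8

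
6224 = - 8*(-778 )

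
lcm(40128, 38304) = 842688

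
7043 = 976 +6067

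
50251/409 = 122 + 353/409  =  122.86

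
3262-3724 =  - 462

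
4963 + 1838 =6801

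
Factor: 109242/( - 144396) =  - 2^(-1)*17^2*191^( - 1) = -  289/382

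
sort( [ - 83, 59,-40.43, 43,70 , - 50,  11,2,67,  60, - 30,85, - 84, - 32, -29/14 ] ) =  [ - 84, - 83, - 50,-40.43, - 32, - 30,  -  29/14, 2,11, 43,59,60, 67,  70 , 85]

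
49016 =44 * 1114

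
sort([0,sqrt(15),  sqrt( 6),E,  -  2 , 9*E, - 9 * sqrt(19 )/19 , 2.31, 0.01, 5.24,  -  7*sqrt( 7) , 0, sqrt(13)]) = [-7*sqrt( 7 ),  -  9*sqrt(19)/19, - 2, 0,  0, 0.01, 2.31, sqrt(6),E , sqrt( 13), sqrt( 15) , 5.24,  9*E]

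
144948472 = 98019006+46929466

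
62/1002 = 31/501 = 0.06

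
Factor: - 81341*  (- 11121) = 904593261 = 3^1*11^1*13^1*337^1*6257^1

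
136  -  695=  -  559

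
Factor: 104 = 2^3*13^1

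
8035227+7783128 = 15818355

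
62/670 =31/335=0.09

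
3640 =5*728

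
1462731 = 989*1479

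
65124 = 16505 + 48619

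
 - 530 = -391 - 139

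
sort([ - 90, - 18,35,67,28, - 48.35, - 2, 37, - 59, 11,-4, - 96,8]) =[ - 96, - 90,-59, - 48.35, - 18, - 4,  -  2, 8, 11, 28,35, 37,  67]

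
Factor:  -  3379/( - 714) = 2^(-1) *3^( - 1 )*7^ (  -  1)*17^ (  -  1 )*31^1*109^1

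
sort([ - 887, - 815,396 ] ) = [-887, - 815, 396]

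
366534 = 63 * 5818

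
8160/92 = 88+16/23 = 88.70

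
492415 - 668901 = -176486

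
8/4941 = 8/4941 = 0.00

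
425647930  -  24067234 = 401580696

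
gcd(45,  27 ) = 9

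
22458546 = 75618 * 297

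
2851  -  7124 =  - 4273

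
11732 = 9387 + 2345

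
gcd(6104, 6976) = 872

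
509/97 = 5 + 24/97 = 5.25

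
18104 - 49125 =- 31021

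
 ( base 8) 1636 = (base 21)222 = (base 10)926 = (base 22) 1k2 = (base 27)178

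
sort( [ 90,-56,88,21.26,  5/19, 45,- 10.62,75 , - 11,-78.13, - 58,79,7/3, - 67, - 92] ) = [ - 92, - 78.13 , - 67, - 58, - 56, - 11, - 10.62,5/19,7/3,21.26, 45,75,79,  88, 90]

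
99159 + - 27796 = 71363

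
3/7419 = 1/2473= 0.00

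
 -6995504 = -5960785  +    -  1034719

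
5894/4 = 1473 + 1/2 =1473.50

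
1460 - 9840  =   -8380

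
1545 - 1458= 87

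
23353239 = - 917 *( - 25467)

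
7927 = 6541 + 1386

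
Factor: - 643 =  - 643^1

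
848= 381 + 467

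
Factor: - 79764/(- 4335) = 92/5 = 2^2*5^( - 1 )  *  23^1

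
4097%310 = 67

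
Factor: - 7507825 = -5^2*13^2*1777^1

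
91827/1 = 91827 = 91827.00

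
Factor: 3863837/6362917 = 11^ (- 1)*113^( - 1)*5119^(-1)*3863837^1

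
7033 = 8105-1072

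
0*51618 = 0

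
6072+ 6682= 12754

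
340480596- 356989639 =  - 16509043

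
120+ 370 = 490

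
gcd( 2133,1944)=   27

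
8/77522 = 4/38761  =  0.00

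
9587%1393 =1229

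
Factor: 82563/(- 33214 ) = - 2^(- 1)*3^1*13^1 *29^1*73^1*16607^( - 1)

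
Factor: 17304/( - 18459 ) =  - 824/879 =- 2^3*3^( - 1)*103^1*293^(  -  1 )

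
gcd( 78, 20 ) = 2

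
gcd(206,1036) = 2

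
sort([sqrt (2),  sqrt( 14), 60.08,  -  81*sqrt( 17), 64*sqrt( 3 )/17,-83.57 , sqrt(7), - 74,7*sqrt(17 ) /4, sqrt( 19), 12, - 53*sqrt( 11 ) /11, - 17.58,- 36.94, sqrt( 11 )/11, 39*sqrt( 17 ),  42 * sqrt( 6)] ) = [-81*sqrt( 17 ),  -  83.57,-74, - 36.94,-17.58 , - 53*sqrt( 11)/11, sqrt( 11)/11, sqrt( 2),sqrt(7), sqrt( 14),  sqrt ( 19), 64*sqrt( 3) /17, 7*sqrt( 17 )/4,12,60.08, 42*sqrt ( 6 ), 39  *  sqrt( 17)]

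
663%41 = 7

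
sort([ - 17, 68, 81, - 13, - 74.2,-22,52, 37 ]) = [-74.2, - 22,  -  17,  -  13,37,52,68,81 ]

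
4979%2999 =1980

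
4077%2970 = 1107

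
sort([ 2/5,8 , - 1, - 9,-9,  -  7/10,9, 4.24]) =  [- 9, - 9,  -  1, - 7/10,2/5,4.24,8,9]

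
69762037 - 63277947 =6484090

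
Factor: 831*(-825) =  - 3^2*5^2*11^1*277^1 = - 685575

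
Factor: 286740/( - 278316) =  - 3^1*5^1*59^1 * 859^( - 1) = - 885/859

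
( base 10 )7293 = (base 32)73T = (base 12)4279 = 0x1C7D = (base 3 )101000010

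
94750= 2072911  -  1978161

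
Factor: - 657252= - 2^2*3^2*18257^1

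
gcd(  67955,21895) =5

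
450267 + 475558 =925825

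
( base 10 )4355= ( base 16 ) 1103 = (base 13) 1ca0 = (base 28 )5FF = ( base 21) 9I8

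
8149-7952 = 197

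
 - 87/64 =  - 2+41/64 = - 1.36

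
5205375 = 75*69405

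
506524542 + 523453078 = 1029977620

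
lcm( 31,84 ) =2604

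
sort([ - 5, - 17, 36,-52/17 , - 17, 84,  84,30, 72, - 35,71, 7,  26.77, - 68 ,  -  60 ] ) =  [ -68, - 60,-35,-17,  -  17, - 5, - 52/17, 7, 26.77, 30,36,  71,72,84,  84 ]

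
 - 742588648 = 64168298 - 806756946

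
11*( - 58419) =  - 642609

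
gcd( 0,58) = 58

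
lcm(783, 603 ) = 52461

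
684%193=105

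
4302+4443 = 8745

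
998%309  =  71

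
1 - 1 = 0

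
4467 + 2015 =6482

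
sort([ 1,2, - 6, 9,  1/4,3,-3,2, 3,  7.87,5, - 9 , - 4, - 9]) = [ - 9, -9,- 6, - 4, - 3, 1/4, 1, 2,2,3 , 3,5,7.87, 9]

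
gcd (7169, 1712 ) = 107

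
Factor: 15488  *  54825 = 2^7*3^1* 5^2*11^2*17^1*43^1 = 849129600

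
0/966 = 0  =  0.00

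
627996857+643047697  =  1271044554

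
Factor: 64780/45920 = 79/56 = 2^(  -  3)*7^(- 1)*79^1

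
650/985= 130/197 =0.66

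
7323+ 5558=12881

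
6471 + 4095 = 10566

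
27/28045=27/28045=0.00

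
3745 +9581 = 13326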